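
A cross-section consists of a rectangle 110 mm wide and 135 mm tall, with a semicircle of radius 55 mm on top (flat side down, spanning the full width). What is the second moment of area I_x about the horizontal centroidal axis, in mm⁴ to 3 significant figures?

I_x ≈ 5.33 × 10⁷ mm⁴

Treat the section as a set of non-overlapping primitives; coordinates are from the bounding-box lower-left.
Rectangular body: 110 × 135, A = 14 850 mm², y = 67.5 mm, Ī = 22 553 438 mm⁴.
Semicircular cap: semicircle r = 55, A = 4751.7 mm², y = 158.34 mm, Ī = 1 004 345 mm⁴.
Centroid: ȳ = ΣA·y / ΣA = 89.521 mm.
Transfer each piece to the horizontal centroidal axis using Ī + A·d² with d = y − 89.521:
  rectangular body: d = -22.021 mm → contributes +29 754 749 mm⁴
  semicircular cap: d = 68.821 mm → contributes +23 510 060 mm⁴
Total I = 53 264 809 mm⁴.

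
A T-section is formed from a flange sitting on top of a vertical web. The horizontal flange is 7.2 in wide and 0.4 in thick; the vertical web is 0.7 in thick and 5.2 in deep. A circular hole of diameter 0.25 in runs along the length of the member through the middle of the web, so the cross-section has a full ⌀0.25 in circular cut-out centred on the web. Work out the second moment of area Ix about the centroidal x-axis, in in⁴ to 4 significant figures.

Split into non-overlapping primitives; take the origin at the lower-left of the bounding box.
Flange: 7.2 × 0.4, A = 2.88 in², y = 5.4 in, Ī = 0.0384 in⁴.
Web: 0.7 × 5.2, A = 3.64 in², y = 2.6 in, Ī = 8.20213 in⁴.
Hole (subtracted): ⌀0.25, A = 0.0490874 in², y = 2.6 in, Ī = 0.000191748 in⁴.
Centroid: ȳ = ΣA·y / ΣA = 3.84619 in.
Transfer each piece to the centroidal x-axis using Ī + A·d² with d = y − 3.84619:
  flange: d = 1.55381 in → contributes +6.99164 in⁴
  web: d = -1.24619 in → contributes +13.855 in⁴
  hole: d = -1.24619 in → contributes −0.0764242 in⁴
Total I = 20.7702 in⁴.

Ix ≈ 20.77 in⁴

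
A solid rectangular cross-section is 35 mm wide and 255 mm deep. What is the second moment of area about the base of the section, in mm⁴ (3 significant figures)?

I_base ≈ 1.93 × 10⁸ mm⁴

The section: 35 × 255, A = 8 925 mm², y = 127.5 mm, Ī = 48 362 344 mm⁴.
Transfer it to the base of the section using Ī + A·d² with d = y − 0:
  the section: d = 127.5 mm → contributes +193 449 375 mm⁴
Total I = 193 449 375 mm⁴.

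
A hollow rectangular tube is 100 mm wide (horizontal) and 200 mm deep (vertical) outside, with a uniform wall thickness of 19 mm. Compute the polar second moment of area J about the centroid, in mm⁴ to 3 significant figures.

J ≈ 5.81 × 10⁷ mm⁴

Break the section into simple shapes (no overlaps), measuring from the bottom-left corner of the bounding box.
Outer rectangle: 100 × 200, A = 20 000 mm², y = 100 mm, Ī = 66 666 667 mm⁴.
Inner void (subtracted): 62 × 162, A = 10 044 mm², y = 100 mm, Ī = 21 966 228 mm⁴.
By symmetry the centroid is at mid-height, ȳ = 100 mm.
All pieces are centred on the centroidal x-axis, so I = ΣĪ (holes subtracted) = 44 700 439 mm⁴.
Repeating about the centroidal y-axis gives I_y = 13 449 239 mm⁴.
Polar second moment: J = I_x + I_y = 58 149 677 mm⁴.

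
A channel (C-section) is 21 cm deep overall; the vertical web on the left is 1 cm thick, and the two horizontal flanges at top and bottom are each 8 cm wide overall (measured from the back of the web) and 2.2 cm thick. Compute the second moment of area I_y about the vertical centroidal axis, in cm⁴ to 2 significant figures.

Decompose the section into non-overlapping parts with the origin at the bottom-left of its bounding rectangle.
Web: 1 × 21, A = 21 cm², x = 0.5 cm, Ī = 1.75 cm⁴.
Top flange (beyond web): 7 × 2.2, A = 15.4 cm², x = 4.5 cm, Ī = 62.88 cm⁴.
Bottom flange (beyond web): 7 × 2.2, A = 15.4 cm², x = 4.5 cm, Ī = 62.88 cm⁴.
Centroid: x̄ = ΣA·x / ΣA = 2.878 cm.
Transfer each piece to the vertical centroidal axis using Ī + A·d² with d = x − 2.878:
  web: d = -2.378 cm → contributes +120.5 cm⁴
  top flange (beyond web): d = 1.622 cm → contributes +103.4 cm⁴
  bottom flange (beyond web): d = 1.622 cm → contributes +103.4 cm⁴
Total I = 327.3 cm⁴.

I_y ≈ 330 cm⁴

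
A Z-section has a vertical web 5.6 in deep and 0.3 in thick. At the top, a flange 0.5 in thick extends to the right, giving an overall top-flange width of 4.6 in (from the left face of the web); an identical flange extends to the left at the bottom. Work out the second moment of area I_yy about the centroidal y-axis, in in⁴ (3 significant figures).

Treat the section as a set of non-overlapping primitives; coordinates are from the bounding-box lower-left.
Web: 0.3 × 5.6, A = 1.68 in², x = 4.45 in, Ī = 0.0126 in⁴.
Top flange (beyond web): 4.3 × 0.5, A = 2.15 in², x = 6.75 in, Ī = 3.3128 in⁴.
Bottom flange (beyond web): 4.3 × 0.5, A = 2.15 in², x = 2.15 in, Ī = 3.3128 in⁴.
Centroid: x̄ = ΣA·x / ΣA = 4.45 in.
Transfer each piece to the centroidal y-axis using Ī + A·d² with d = x − 4.45:
  web: d = 0 in → contributes +0.0126 in⁴
  top flange (beyond web): d = 2.3 in → contributes +14.686 in⁴
  bottom flange (beyond web): d = -2.3 in → contributes +14.686 in⁴
Total I = 29.385 in⁴.

I_yy ≈ 29.4 in⁴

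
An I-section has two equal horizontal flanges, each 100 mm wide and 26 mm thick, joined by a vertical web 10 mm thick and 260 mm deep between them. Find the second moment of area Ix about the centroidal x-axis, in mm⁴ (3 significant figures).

Ix ≈ 1.21 × 10⁸ mm⁴

Treat the section as a set of non-overlapping primitives; coordinates are from the bounding-box lower-left.
Bottom flange: 100 × 26, A = 2 600 mm², y = 13 mm, Ī = 146 467 mm⁴.
Web: 10 × 260, A = 2 600 mm², y = 156 mm, Ī = 14 646 667 mm⁴.
Top flange: 100 × 26, A = 2 600 mm², y = 299 mm, Ī = 146 467 mm⁴.
By symmetry the centroid is at mid-height, ȳ = 156 mm.
Transfer each piece to the centroidal x-axis using Ī + A·d² with d = y − 156:
  bottom flange: d = -143 mm → contributes +53 313 867 mm⁴
  web: d = 0 mm → contributes +14 646 667 mm⁴
  top flange: d = 143 mm → contributes +53 313 867 mm⁴
Total I = 121 274 400 mm⁴.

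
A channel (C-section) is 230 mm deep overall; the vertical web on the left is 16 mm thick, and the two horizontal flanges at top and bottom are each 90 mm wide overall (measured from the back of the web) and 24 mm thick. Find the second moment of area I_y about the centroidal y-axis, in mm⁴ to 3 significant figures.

I_y ≈ 5.36 × 10⁶ mm⁴

Decompose the section into non-overlapping parts with the origin at the bottom-left of its bounding rectangle.
Web: 16 × 230, A = 3 680 mm², x = 8 mm, Ī = 78 507 mm⁴.
Top flange (beyond web): 74 × 24, A = 1 776 mm², x = 53 mm, Ī = 810 448 mm⁴.
Bottom flange (beyond web): 74 × 24, A = 1 776 mm², x = 53 mm, Ī = 810 448 mm⁴.
Centroid: x̄ = ΣA·x / ΣA = 30.102 mm.
Transfer each piece to the centroidal y-axis using Ī + A·d² with d = x − 30.102:
  web: d = -22.102 mm → contributes +1 876 143 mm⁴
  top flange (beyond web): d = 22.898 mm → contributes +1 741 656 mm⁴
  bottom flange (beyond web): d = 22.898 mm → contributes +1 741 656 mm⁴
Total I = 5 359 456 mm⁴.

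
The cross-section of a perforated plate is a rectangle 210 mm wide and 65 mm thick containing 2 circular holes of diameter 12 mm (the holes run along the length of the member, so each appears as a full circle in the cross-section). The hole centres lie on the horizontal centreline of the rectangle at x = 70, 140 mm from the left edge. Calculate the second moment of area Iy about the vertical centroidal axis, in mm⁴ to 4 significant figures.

Decompose the section into non-overlapping parts with the origin at the bottom-left of its bounding rectangle.
Plate: 210 × 65, A = 13 650 mm², x = 105 mm, Ī = 50 163 750 mm⁴.
Hole 1 (subtracted): ⌀12, A = 113.097 mm², x = 70 mm, Ī = 1017.88 mm⁴.
Hole 2 (subtracted): ⌀12, A = 113.097 mm², x = 140 mm, Ī = 1017.88 mm⁴.
By symmetry the centroid is at mid-width, x̄ = 105 mm.
Transfer each piece to the vertical centroidal axis using Ī + A·d² with d = x − 105:
  plate: d = 0 mm → contributes +50 163 750 mm⁴
  hole 1: d = -35 mm → contributes −139 562 mm⁴
  hole 2: d = 35 mm → contributes −139 562 mm⁴
Total I = 49 884 626 mm⁴.

Iy ≈ 4.988 × 10⁷ mm⁴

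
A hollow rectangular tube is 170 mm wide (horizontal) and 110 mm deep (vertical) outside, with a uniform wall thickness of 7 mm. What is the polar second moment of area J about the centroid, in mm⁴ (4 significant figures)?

J ≈ 2.202 × 10⁷ mm⁴

Split into non-overlapping primitives; take the origin at the lower-left of the bounding box.
Outer rectangle: 170 × 110, A = 18 700 mm², y = 55 mm, Ī = 18 855 833 mm⁴.
Inner void (subtracted): 156 × 96, A = 14 976 mm², y = 55 mm, Ī = 11 501 568 mm⁴.
By symmetry the centroid is at mid-height, ȳ = 55 mm.
All pieces are centred on the centroidal x-axis, so I = ΣĪ (holes subtracted) = 7 354 265 mm⁴.
Repeating about the centroidal y-axis gives I_y = 14 664 505 mm⁴.
Polar second moment: J = I_x + I_y = 22 018 771 mm⁴.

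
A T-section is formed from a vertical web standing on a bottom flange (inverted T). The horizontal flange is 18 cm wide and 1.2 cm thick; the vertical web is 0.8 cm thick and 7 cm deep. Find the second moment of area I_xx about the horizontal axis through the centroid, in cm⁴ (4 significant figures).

I_xx ≈ 100.2 cm⁴

Split into non-overlapping primitives; take the origin at the lower-left of the bounding box.
Flange: 18 × 1.2, A = 21.6 cm², y = 0.6 cm, Ī = 2.592 cm⁴.
Web: 0.8 × 7, A = 5.6 cm², y = 4.7 cm, Ī = 22.8667 cm⁴.
Centroid: ȳ = ΣA·y / ΣA = 1.44412 cm.
Transfer each piece to the horizontal axis through the centroid using Ī + A·d² with d = y − 1.44412:
  flange: d = -0.844118 cm → contributes +17.9827 cm⁴
  web: d = 3.25588 cm → contributes +82.231 cm⁴
Total I = 100.214 cm⁴.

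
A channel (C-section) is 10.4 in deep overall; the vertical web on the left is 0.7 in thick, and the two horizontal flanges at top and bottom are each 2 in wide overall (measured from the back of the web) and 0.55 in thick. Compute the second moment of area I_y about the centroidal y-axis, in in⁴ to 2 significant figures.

Treat the section as a set of non-overlapping primitives; coordinates are from the bounding-box lower-left.
Web: 0.7 × 10.4, A = 7.28 in², x = 0.35 in, Ī = 0.2973 in⁴.
Top flange (beyond web): 1.3 × 0.55, A = 0.715 in², x = 1.35 in, Ī = 0.1007 in⁴.
Bottom flange (beyond web): 1.3 × 0.55, A = 0.715 in², x = 1.35 in, Ī = 0.1007 in⁴.
Centroid: x̄ = ΣA·x / ΣA = 0.5142 in.
Transfer each piece to the centroidal y-axis using Ī + A·d² with d = x − 0.5142:
  web: d = -0.1642 in → contributes +0.4935 in⁴
  top flange (beyond web): d = 0.8358 in → contributes +0.6002 in⁴
  bottom flange (beyond web): d = 0.8358 in → contributes +0.6002 in⁴
Total I = 1.694 in⁴.

I_y ≈ 1.7 in⁴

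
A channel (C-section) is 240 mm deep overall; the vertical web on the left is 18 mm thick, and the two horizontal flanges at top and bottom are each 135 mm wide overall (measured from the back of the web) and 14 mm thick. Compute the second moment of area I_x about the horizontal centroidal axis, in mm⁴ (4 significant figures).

I_x ≈ 6.262 × 10⁷ mm⁴

Decompose the section into non-overlapping parts with the origin at the bottom-left of its bounding rectangle.
Web: 18 × 240, A = 4 320 mm², y = 120 mm, Ī = 20 736 000 mm⁴.
Top flange (beyond web): 117 × 14, A = 1 638 mm², y = 233 mm, Ī = 26 754 mm⁴.
Bottom flange (beyond web): 117 × 14, A = 1 638 mm², y = 7 mm, Ī = 26 754 mm⁴.
By symmetry the centroid is at mid-height, ȳ = 120 mm.
Transfer each piece to the horizontal centroidal axis using Ī + A·d² with d = y − 120:
  web: d = 0 mm → contributes +20 736 000 mm⁴
  top flange (beyond web): d = 113 mm → contributes +20 942 376 mm⁴
  bottom flange (beyond web): d = -113 mm → contributes +20 942 376 mm⁴
Total I = 62 620 752 mm⁴.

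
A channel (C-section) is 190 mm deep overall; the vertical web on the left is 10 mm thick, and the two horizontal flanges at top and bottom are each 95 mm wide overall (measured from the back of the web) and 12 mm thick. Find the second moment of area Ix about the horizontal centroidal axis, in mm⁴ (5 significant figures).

Ix ≈ 2.1899 × 10⁷ mm⁴

Decompose the section into non-overlapping parts with the origin at the bottom-left of its bounding rectangle.
Web: 10 × 190, A = 1 900 mm², y = 95 mm, Ī = 5 715 833 mm⁴.
Top flange (beyond web): 85 × 12, A = 1 020 mm², y = 184 mm, Ī = 12 240 mm⁴.
Bottom flange (beyond web): 85 × 12, A = 1 020 mm², y = 6 mm, Ī = 12 240 mm⁴.
By symmetry the centroid is at mid-height, ȳ = 95 mm.
Transfer each piece to the horizontal centroidal axis using Ī + A·d² with d = y − 95:
  web: d = 0 mm → contributes +5 715 833 mm⁴
  top flange (beyond web): d = 89 mm → contributes +8 091 660 mm⁴
  bottom flange (beyond web): d = -89 mm → contributes +8 091 660 mm⁴
Total I = 21 899 153 mm⁴.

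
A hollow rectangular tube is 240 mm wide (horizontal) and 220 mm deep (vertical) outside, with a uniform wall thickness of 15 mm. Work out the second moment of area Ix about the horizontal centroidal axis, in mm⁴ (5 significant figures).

Ix ≈ 9.2928 × 10⁷ mm⁴

Split into non-overlapping primitives; take the origin at the lower-left of the bounding box.
Outer rectangle: 240 × 220, A = 52 800 mm², y = 110 mm, Ī = 212 960 000 mm⁴.
Inner void (subtracted): 210 × 190, A = 39 900 mm², y = 110 mm, Ī = 120 032 500 mm⁴.
By symmetry the centroid is at mid-height, ȳ = 110 mm.
All pieces are centred on the horizontal centroidal axis, so I = ΣĪ (holes subtracted) = 92 927 500 mm⁴.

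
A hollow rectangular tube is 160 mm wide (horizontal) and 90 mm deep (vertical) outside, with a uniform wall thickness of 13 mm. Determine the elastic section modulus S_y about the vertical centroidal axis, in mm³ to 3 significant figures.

Decompose the section into non-overlapping parts with the origin at the bottom-left of its bounding rectangle.
Outer rectangle: 160 × 90, A = 14 400 mm², x = 80 mm, Ī = 30 720 000 mm⁴.
Inner void (subtracted): 134 × 64, A = 8 576 mm², x = 80 mm, Ī = 12 832 555 mm⁴.
By symmetry the centroid is at mid-width, x̄ = 80 mm.
All pieces are centred on the vertical centroidal axis, so I = ΣĪ (holes subtracted) = 17 887 445 mm⁴.
Extreme fibre distance c = 80 mm; S = I/c = 223 593 mm³.

S_y ≈ 2.24 × 10⁵ mm³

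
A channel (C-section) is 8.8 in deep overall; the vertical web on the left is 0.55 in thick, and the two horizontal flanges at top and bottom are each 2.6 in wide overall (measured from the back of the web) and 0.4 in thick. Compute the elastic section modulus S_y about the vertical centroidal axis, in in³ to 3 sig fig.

S_y ≈ 1.39 in³

Treat the section as a set of non-overlapping primitives; coordinates are from the bounding-box lower-left.
Web: 0.55 × 8.8, A = 4.84 in², x = 0.275 in, Ī = 0.12201 in⁴.
Top flange (beyond web): 2.05 × 0.4, A = 0.82 in², x = 1.575 in, Ī = 0.28717 in⁴.
Bottom flange (beyond web): 2.05 × 0.4, A = 0.82 in², x = 1.575 in, Ī = 0.28717 in⁴.
Centroid: x̄ = ΣA·x / ΣA = 0.60401 in.
Transfer each piece to the vertical centroidal axis using Ī + A·d² with d = x − 0.60401:
  web: d = -0.32901 in → contributes +0.64593 in⁴
  top flange (beyond web): d = 0.97099 in → contributes +1.0603 in⁴
  bottom flange (beyond web): d = 0.97099 in → contributes +1.0603 in⁴
Total I = 2.7665 in⁴.
Extreme fibre distance c = 1.996 in; S = I/c = 1.386 in³.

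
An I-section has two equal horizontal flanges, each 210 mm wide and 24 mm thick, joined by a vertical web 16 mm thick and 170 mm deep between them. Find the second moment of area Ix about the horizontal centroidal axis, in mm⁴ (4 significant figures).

Decompose the section into non-overlapping parts with the origin at the bottom-left of its bounding rectangle.
Bottom flange: 210 × 24, A = 5 040 mm², y = 12 mm, Ī = 241 920 mm⁴.
Web: 16 × 170, A = 2 720 mm², y = 109 mm, Ī = 6 550 667 mm⁴.
Top flange: 210 × 24, A = 5 040 mm², y = 206 mm, Ī = 241 920 mm⁴.
By symmetry the centroid is at mid-height, ȳ = 109 mm.
Transfer each piece to the horizontal centroidal axis using Ī + A·d² with d = y − 109:
  bottom flange: d = -97 mm → contributes +47 663 280 mm⁴
  web: d = 0 mm → contributes +6 550 667 mm⁴
  top flange: d = 97 mm → contributes +47 663 280 mm⁴
Total I = 101 877 227 mm⁴.

Ix ≈ 1.019 × 10⁸ mm⁴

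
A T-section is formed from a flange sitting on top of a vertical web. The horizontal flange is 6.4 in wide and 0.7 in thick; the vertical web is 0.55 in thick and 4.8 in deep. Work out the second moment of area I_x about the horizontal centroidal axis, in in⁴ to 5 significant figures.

Split into non-overlapping primitives; take the origin at the lower-left of the bounding box.
Flange: 6.4 × 0.7, A = 4.48 in², y = 5.15 in, Ī = 0.1829333 in⁴.
Web: 0.55 × 4.8, A = 2.64 in², y = 2.4 in, Ī = 5.0688 in⁴.
Centroid: ȳ = ΣA·y / ΣA = 4.130337 in.
Transfer each piece to the horizontal centroidal axis using Ī + A·d² with d = y − 4.130337:
  flange: d = 1.019663 in → contributes +4.840845 in⁴
  web: d = -1.730337 in → contributes +12.97314 in⁴
Total I = 17.81398 in⁴.

I_x ≈ 17.814 in⁴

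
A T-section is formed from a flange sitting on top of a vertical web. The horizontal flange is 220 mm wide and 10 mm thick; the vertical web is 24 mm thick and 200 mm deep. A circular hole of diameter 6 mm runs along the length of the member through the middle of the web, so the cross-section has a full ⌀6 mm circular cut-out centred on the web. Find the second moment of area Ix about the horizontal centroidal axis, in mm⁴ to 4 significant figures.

Break the section into simple shapes (no overlaps), measuring from the bottom-left corner of the bounding box.
Flange: 220 × 10, A = 2 200 mm², y = 205 mm, Ī = 18333.3 mm⁴.
Web: 24 × 200, A = 4 800 mm², y = 100 mm, Ī = 16 000 000 mm⁴.
Hole (subtracted): ⌀6, A = 28.2743 mm², y = 100 mm, Ī = 63.6173 mm⁴.
Centroid: ȳ = ΣA·y / ΣA = 133.134 mm.
Transfer each piece to the horizontal centroidal axis using Ī + A·d² with d = y − 133.134:
  flange: d = 71.8662 mm → contributes +11 380 774 mm⁴
  web: d = -33.1338 mm → contributes +21 269 685 mm⁴
  hole: d = -33.1338 mm → contributes −31104.6 mm⁴
Total I = 32 619 354 mm⁴.

Ix ≈ 3.262 × 10⁷ mm⁴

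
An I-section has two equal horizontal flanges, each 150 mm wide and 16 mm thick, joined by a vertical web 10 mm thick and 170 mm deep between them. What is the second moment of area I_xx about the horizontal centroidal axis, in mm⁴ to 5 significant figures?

I_xx ≈ 4.5712 × 10⁷ mm⁴

Decompose the section into non-overlapping parts with the origin at the bottom-left of its bounding rectangle.
Bottom flange: 150 × 16, A = 2 400 mm², y = 8 mm, Ī = 51 200 mm⁴.
Web: 10 × 170, A = 1 700 mm², y = 101 mm, Ī = 4 094 167 mm⁴.
Top flange: 150 × 16, A = 2 400 mm², y = 194 mm, Ī = 51 200 mm⁴.
By symmetry the centroid is at mid-height, ȳ = 101 mm.
Transfer each piece to the horizontal centroidal axis using Ī + A·d² with d = y − 101:
  bottom flange: d = -93 mm → contributes +20 808 800 mm⁴
  web: d = 0 mm → contributes +4 094 167 mm⁴
  top flange: d = 93 mm → contributes +20 808 800 mm⁴
Total I = 45 711 767 mm⁴.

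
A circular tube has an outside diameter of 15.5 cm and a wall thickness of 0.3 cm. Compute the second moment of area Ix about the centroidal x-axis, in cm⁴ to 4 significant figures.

Ix ≈ 413.9 cm⁴

Treat the section as a set of non-overlapping primitives; coordinates are from the bounding-box lower-left.
Outer circle: ⌀15.5, A = 188.692 cm², y = 7.75 cm, Ī = 2833.33 cm⁴.
Bore (subtracted): ⌀14.9, A = 174.366 cm², y = 7.75 cm, Ī = 2419.44 cm⁴.
By symmetry the centroid is at mid-height, ȳ = 7.75 cm.
All pieces are centred on the centroidal x-axis, so I = ΣĪ (holes subtracted) = 413.886 cm⁴.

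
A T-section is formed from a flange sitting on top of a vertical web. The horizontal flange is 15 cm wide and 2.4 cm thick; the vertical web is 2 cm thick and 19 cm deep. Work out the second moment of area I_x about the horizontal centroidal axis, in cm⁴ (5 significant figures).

Treat the section as a set of non-overlapping primitives; coordinates are from the bounding-box lower-left.
Flange: 15 × 2.4, A = 36 cm², y = 20.2 cm, Ī = 17.28 cm⁴.
Web: 2 × 19, A = 38 cm², y = 9.5 cm, Ī = 1143.167 cm⁴.
Centroid: ȳ = ΣA·y / ΣA = 14.70541 cm.
Transfer each piece to the horizontal centroidal axis using Ī + A·d² with d = y − 14.70541:
  flange: d = 5.494595 cm → contributes +1104.141 cm⁴
  web: d = -5.205405 cm → contributes +2172.824 cm⁴
Total I = 3276.965 cm⁴.

I_x ≈ 3277.0 cm⁴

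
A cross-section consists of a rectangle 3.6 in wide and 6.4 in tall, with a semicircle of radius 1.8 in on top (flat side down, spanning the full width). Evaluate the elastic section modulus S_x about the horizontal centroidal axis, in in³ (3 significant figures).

S_x ≈ 33.9 in³

Break the section into simple shapes (no overlaps), measuring from the bottom-left corner of the bounding box.
Rectangular body: 3.6 × 6.4, A = 23.04 in², y = 3.2 in, Ī = 78.643 in⁴.
Semicircular cap: semicircle r = 1.8, A = 5.0894 in², y = 7.1639 in, Ī = 1.1522 in⁴.
Centroid: ȳ = ΣA·y / ΣA = 3.9172 in.
Transfer each piece to the horizontal centroidal axis using Ī + A·d² with d = y − 3.9172:
  rectangular body: d = -0.71719 in → contributes +90.494 in⁴
  semicircular cap: d = 3.2468 in → contributes +54.802 in⁴
Total I = 145.3 in⁴.
Extreme fibre distance c = 4.2828 in; S = I/c = 33.925 in³.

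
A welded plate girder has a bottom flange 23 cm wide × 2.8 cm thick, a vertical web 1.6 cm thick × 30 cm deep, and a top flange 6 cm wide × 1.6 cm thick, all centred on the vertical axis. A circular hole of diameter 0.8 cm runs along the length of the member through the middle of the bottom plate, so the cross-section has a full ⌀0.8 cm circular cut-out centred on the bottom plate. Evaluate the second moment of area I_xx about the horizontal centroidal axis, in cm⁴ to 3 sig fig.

I_xx ≈ 1.66 × 10⁴ cm⁴

Break the section into simple shapes (no overlaps), measuring from the bottom-left corner of the bounding box.
Bottom plate: 23 × 2.8, A = 64.4 cm², y = 1.4 cm, Ī = 42.075 cm⁴.
Web plate: 1.6 × 30, A = 48 cm², y = 17.8 cm, Ī = 3 600 cm⁴.
Top plate: 6 × 1.6, A = 9.6 cm², y = 33.6 cm, Ī = 2.048 cm⁴.
Hole (subtracted): ⌀0.8, A = 0.50265 cm², y = 1.4 cm, Ī = 0.020106 cm⁴.
Centroid: ȳ = ΣA·y / ΣA = 10.423 cm.
Transfer each piece to the horizontal centroidal axis using Ī + A·d² with d = y − 10.423:
  bottom plate: d = -9.0234 cm → contributes +5285.6 cm⁴
  web plate: d = 7.3766 cm → contributes +6211.9 cm⁴
  top plate: d = 23.177 cm → contributes +5158.7 cm⁴
  hole: d = -9.0234 cm → contributes −40.947 cm⁴
Total I = 16 615 cm⁴.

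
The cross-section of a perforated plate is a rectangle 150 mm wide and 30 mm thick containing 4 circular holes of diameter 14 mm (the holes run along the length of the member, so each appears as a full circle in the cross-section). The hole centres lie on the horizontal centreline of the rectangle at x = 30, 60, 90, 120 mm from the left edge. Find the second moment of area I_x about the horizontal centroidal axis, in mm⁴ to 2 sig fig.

Break the section into simple shapes (no overlaps), measuring from the bottom-left corner of the bounding box.
Plate: 150 × 30, A = 4 500 mm², y = 15 mm, Ī = 337 500 mm⁴.
Hole 1 (subtracted): ⌀14, A = 153.9 mm², y = 15 mm, Ī = 1 886 mm⁴.
Hole 2 (subtracted): ⌀14, A = 153.9 mm², y = 15 mm, Ī = 1 886 mm⁴.
Hole 3 (subtracted): ⌀14, A = 153.9 mm², y = 15 mm, Ī = 1 886 mm⁴.
Hole 4 (subtracted): ⌀14, A = 153.9 mm², y = 15 mm, Ī = 1 886 mm⁴.
By symmetry the centroid is at mid-height, ȳ = 15 mm.
All pieces are centred on the horizontal centroidal axis, so I = ΣĪ (holes subtracted) = 329 957 mm⁴.

I_x ≈ 3.3 × 10⁵ mm⁴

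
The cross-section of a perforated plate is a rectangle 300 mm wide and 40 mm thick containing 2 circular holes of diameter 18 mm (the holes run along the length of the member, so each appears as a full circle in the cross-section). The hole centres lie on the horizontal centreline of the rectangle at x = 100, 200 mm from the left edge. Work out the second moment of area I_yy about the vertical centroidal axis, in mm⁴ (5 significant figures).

Split into non-overlapping primitives; take the origin at the lower-left of the bounding box.
Plate: 300 × 40, A = 12 000 mm², x = 150 mm, Ī = 90 000 000 mm⁴.
Hole 1 (subtracted): ⌀18, A = 254.469 mm², x = 100 mm, Ī = 5152.997 mm⁴.
Hole 2 (subtracted): ⌀18, A = 254.469 mm², x = 200 mm, Ī = 5152.997 mm⁴.
By symmetry the centroid is at mid-width, x̄ = 150 mm.
Transfer each piece to the vertical centroidal axis using Ī + A·d² with d = x − 150:
  plate: d = 0 mm → contributes +90 000 000 mm⁴
  hole 1: d = -50 mm → contributes −641325.5 mm⁴
  hole 2: d = 50 mm → contributes −641325.5 mm⁴
Total I = 88 717 349 mm⁴.

I_yy ≈ 8.8717 × 10⁷ mm⁴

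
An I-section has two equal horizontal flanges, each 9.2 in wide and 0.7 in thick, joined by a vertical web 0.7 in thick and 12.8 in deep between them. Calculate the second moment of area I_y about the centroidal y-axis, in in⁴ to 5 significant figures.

I_y ≈ 91.213 in⁴

Decompose the section into non-overlapping parts with the origin at the bottom-left of its bounding rectangle.
Bottom flange: 9.2 × 0.7, A = 6.44 in², x = 4.6 in, Ī = 45.42347 in⁴.
Web: 0.7 × 12.8, A = 8.96 in², x = 4.6 in, Ī = 0.3658667 in⁴.
Top flange: 9.2 × 0.7, A = 6.44 in², x = 4.6 in, Ī = 45.42347 in⁴.
By symmetry the centroid is at mid-width, x̄ = 4.6 in.
All pieces are centred on the centroidal y-axis, so I = ΣĪ = 91.2128 in⁴.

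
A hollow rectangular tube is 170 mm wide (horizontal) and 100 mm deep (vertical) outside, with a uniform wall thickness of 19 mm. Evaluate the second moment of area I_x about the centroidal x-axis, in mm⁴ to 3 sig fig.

Treat the section as a set of non-overlapping primitives; coordinates are from the bounding-box lower-left.
Outer rectangle: 170 × 100, A = 17 000 mm², y = 50 mm, Ī = 14 166 667 mm⁴.
Inner void (subtracted): 132 × 62, A = 8 184 mm², y = 50 mm, Ī = 2 621 608 mm⁴.
By symmetry the centroid is at mid-height, ȳ = 50 mm.
All pieces are centred on the centroidal x-axis, so I = ΣĪ (holes subtracted) = 11 545 059 mm⁴.

I_x ≈ 1.15 × 10⁷ mm⁴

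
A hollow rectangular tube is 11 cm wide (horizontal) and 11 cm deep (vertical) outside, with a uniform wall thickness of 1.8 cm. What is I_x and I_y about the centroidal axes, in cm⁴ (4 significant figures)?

Treat the section as a set of non-overlapping primitives; coordinates are from the bounding-box lower-left.
Outer rectangle: 11 × 11, A = 121 cm², y = 5.5 cm, Ī = 1220.08 cm⁴.
Inner void (subtracted): 7.4 × 7.4, A = 54.76 cm², y = 5.5 cm, Ī = 249.888 cm⁴.
By symmetry the centroid is at mid-height, ȳ = 5.5 cm.
All pieces are centred on the centroidal x-axis, so I = ΣĪ (holes subtracted) = 970.195 cm⁴.
Repeating about the centroidal y-axis gives I_y = 970.195 cm⁴.

I_x ≈ 970.2 cm⁴, I_y ≈ 970.2 cm⁴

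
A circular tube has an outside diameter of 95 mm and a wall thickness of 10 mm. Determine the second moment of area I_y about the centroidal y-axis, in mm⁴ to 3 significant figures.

I_y ≈ 2.45 × 10⁶ mm⁴

Break the section into simple shapes (no overlaps), measuring from the bottom-left corner of the bounding box.
Outer circle: ⌀95, A = 7088.2 mm², x = 47.5 mm, Ī = 3 998 198 mm⁴.
Bore (subtracted): ⌀75, A = 4417.9 mm², x = 47.5 mm, Ī = 1 553 156 mm⁴.
By symmetry the centroid is at mid-width, x̄ = 47.5 mm.
All pieces are centred on the centroidal y-axis, so I = ΣĪ (holes subtracted) = 2 445 043 mm⁴.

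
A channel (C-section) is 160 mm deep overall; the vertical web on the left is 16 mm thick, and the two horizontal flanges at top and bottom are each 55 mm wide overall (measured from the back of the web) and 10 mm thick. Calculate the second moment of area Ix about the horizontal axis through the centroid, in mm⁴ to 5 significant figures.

Treat the section as a set of non-overlapping primitives; coordinates are from the bounding-box lower-left.
Web: 16 × 160, A = 2 560 mm², y = 80 mm, Ī = 5 461 333 mm⁴.
Top flange (beyond web): 39 × 10, A = 390 mm², y = 155 mm, Ī = 3 250 mm⁴.
Bottom flange (beyond web): 39 × 10, A = 390 mm², y = 5 mm, Ī = 3 250 mm⁴.
By symmetry the centroid is at mid-height, ȳ = 80 mm.
Transfer each piece to the horizontal axis through the centroid using Ī + A·d² with d = y − 80:
  web: d = 0 mm → contributes +5 461 333 mm⁴
  top flange (beyond web): d = 75 mm → contributes +2 197 000 mm⁴
  bottom flange (beyond web): d = -75 mm → contributes +2 197 000 mm⁴
Total I = 9 855 333 mm⁴.

Ix ≈ 9.8553 × 10⁶ mm⁴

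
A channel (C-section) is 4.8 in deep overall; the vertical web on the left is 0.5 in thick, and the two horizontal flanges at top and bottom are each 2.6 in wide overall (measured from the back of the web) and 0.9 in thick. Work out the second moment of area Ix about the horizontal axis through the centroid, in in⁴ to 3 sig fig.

Ix ≈ 19.2 in⁴

Treat the section as a set of non-overlapping primitives; coordinates are from the bounding-box lower-left.
Web: 0.5 × 4.8, A = 2.4 in², y = 2.4 in, Ī = 4.608 in⁴.
Top flange (beyond web): 2.1 × 0.9, A = 1.89 in², y = 4.35 in, Ī = 0.12758 in⁴.
Bottom flange (beyond web): 2.1 × 0.9, A = 1.89 in², y = 0.45 in, Ī = 0.12758 in⁴.
By symmetry the centroid is at mid-height, ȳ = 2.4 in.
Transfer each piece to the horizontal axis through the centroid using Ī + A·d² with d = y − 2.4:
  web: d = 0 in → contributes +4.608 in⁴
  top flange (beyond web): d = 1.95 in → contributes +7.3143 in⁴
  bottom flange (beyond web): d = -1.95 in → contributes +7.3143 in⁴
Total I = 19.237 in⁴.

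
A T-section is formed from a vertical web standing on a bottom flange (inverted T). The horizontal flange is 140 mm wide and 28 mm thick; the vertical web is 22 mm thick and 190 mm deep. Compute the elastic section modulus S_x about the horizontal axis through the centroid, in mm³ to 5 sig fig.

Treat the section as a set of non-overlapping primitives; coordinates are from the bounding-box lower-left.
Flange: 140 × 28, A = 3 920 mm², y = 14 mm, Ī = 256106.7 mm⁴.
Web: 22 × 190, A = 4 180 mm², y = 123 mm, Ī = 12 574 833 mm⁴.
Centroid: ȳ = ΣA·y / ΣA = 70.24938 mm.
Transfer each piece to the horizontal axis through the centroid using Ī + A·d² with d = y − 70.24938:
  flange: d = -56.24938 mm → contributes +12 658 959 mm⁴
  web: d = 52.75062 mm → contributes +24 206 217 mm⁴
Total I = 36 865 176 mm⁴.
Extreme fibre distance c = 147.7506 mm; S = I/c = 249509.5 mm³.

S_x ≈ 2.4951 × 10⁵ mm³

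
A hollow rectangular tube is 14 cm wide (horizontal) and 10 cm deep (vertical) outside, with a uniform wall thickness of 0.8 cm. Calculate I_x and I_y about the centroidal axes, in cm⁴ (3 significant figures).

I_x ≈ 554 cm⁴, I_y ≈ 952 cm⁴

Break the section into simple shapes (no overlaps), measuring from the bottom-left corner of the bounding box.
Outer rectangle: 14 × 10, A = 140 cm², y = 5 cm, Ī = 1166.7 cm⁴.
Inner void (subtracted): 12.4 × 8.4, A = 104.16 cm², y = 5 cm, Ī = 612.46 cm⁴.
By symmetry the centroid is at mid-height, ȳ = 5 cm.
All pieces are centred on the centroidal x-axis, so I = ΣĪ (holes subtracted) = 554.21 cm⁴.
Repeating about the centroidal y-axis gives I_y = 952.03 cm⁴.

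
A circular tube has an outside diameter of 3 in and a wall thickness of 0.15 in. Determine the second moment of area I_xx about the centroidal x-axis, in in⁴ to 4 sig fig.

Break the section into simple shapes (no overlaps), measuring from the bottom-left corner of the bounding box.
Outer circle: ⌀3, A = 7.06858 in², y = 1.5 in, Ī = 3.97608 in⁴.
Bore (subtracted): ⌀2.7, A = 5.72555 in², y = 1.5 in, Ī = 2.6087 in⁴.
By symmetry the centroid is at mid-height, ȳ = 1.5 in.
All pieces are centred on the centroidal x-axis, so I = ΣĪ (holes subtracted) = 1.36737 in⁴.

I_xx ≈ 1.367 in⁴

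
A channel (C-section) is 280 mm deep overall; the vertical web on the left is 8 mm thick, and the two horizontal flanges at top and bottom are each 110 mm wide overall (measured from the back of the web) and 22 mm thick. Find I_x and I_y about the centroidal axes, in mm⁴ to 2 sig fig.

I_x ≈ 9.0 × 10⁷ mm⁴, I_y ≈ 8.4 × 10⁶ mm⁴

Split into non-overlapping primitives; take the origin at the lower-left of the bounding box.
Web: 8 × 280, A = 2 240 mm², y = 140 mm, Ī = 14 634 667 mm⁴.
Top flange (beyond web): 102 × 22, A = 2 244 mm², y = 269 mm, Ī = 90 508 mm⁴.
Bottom flange (beyond web): 102 × 22, A = 2 244 mm², y = 11 mm, Ī = 90 508 mm⁴.
By symmetry the centroid is at mid-height, ȳ = 140 mm.
Transfer each piece to the centroidal x-axis using Ī + A·d² with d = y − 140:
  web: d = 0 mm → contributes +14 634 667 mm⁴
  top flange (beyond web): d = 129 mm → contributes +37 432 912 mm⁴
  bottom flange (beyond web): d = -129 mm → contributes +37 432 912 mm⁴
Total I = 89 500 491 mm⁴.
For the y-axis: x̄ = 40.69 mm.
Repeating about the centroidal y-axis gives I_y = 8 423 062 mm⁴.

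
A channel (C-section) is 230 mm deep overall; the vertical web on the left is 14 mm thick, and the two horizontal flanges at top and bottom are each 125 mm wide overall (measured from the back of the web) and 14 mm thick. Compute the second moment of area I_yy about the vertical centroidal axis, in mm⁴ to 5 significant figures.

Treat the section as a set of non-overlapping primitives; coordinates are from the bounding-box lower-left.
Web: 14 × 230, A = 3 220 mm², x = 7 mm, Ī = 52593.33 mm⁴.
Top flange (beyond web): 111 × 14, A = 1 554 mm², x = 69.5 mm, Ī = 1 595 570 mm⁴.
Bottom flange (beyond web): 111 × 14, A = 1 554 mm², x = 69.5 mm, Ī = 1 595 570 mm⁴.
Centroid: x̄ = ΣA·x / ΣA = 37.6969 mm.
Transfer each piece to the vertical centroidal axis using Ī + A·d² with d = x − 37.6969:
  web: d = -30.6969 mm → contributes +3 086 799 mm⁴
  top flange (beyond web): d = 31.8031 mm → contributes +3 167 343 mm⁴
  bottom flange (beyond web): d = 31.8031 mm → contributes +3 167 343 mm⁴
Total I = 9 421 484 mm⁴.

I_yy ≈ 9.4215 × 10⁶ mm⁴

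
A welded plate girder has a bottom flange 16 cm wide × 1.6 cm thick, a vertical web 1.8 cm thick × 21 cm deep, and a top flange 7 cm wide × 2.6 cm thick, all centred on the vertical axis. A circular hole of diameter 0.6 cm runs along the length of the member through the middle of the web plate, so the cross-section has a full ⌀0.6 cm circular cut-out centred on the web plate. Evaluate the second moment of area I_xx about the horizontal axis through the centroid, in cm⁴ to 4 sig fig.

I_xx ≈ 7140 cm⁴

Decompose the section into non-overlapping parts with the origin at the bottom-left of its bounding rectangle.
Bottom plate: 16 × 1.6, A = 25.6 cm², y = 0.8 cm, Ī = 5.46133 cm⁴.
Web plate: 1.8 × 21, A = 37.8 cm², y = 12.1 cm, Ī = 1389.15 cm⁴.
Top plate: 7 × 2.6, A = 18.2 cm², y = 23.9 cm, Ī = 10.2527 cm⁴.
Hole (subtracted): ⌀0.6, A = 0.282743 cm², y = 12.1 cm, Ī = 0.00636173 cm⁴.
Centroid: ȳ = ΣA·y / ΣA = 11.1836 cm.
Transfer each piece to the horizontal axis through the centroid using Ī + A·d² with d = y − 11.1836:
  bottom plate: d = -10.3836 cm → contributes +2765.63 cm⁴
  web plate: d = 0.916411 cm → contributes +1420.89 cm⁴
  top plate: d = 12.7164 cm → contributes +2953.32 cm⁴
  hole: d = 0.916411 cm → contributes −0.243812 cm⁴
Total I = 7139.6 cm⁴.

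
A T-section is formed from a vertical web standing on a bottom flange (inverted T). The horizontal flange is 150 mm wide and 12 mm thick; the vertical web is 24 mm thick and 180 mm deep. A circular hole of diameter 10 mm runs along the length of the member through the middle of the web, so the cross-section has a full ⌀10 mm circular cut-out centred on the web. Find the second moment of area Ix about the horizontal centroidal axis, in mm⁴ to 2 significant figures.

Split into non-overlapping primitives; take the origin at the lower-left of the bounding box.
Flange: 150 × 12, A = 1 800 mm², y = 6 mm, Ī = 21 600 mm⁴.
Web: 24 × 180, A = 4 320 mm², y = 102 mm, Ī = 11 664 000 mm⁴.
Hole (subtracted): ⌀10, A = 78.54 mm², y = 102 mm, Ī = 490.9 mm⁴.
Centroid: ȳ = ΣA·y / ΣA = 73.4 mm.
Transfer each piece to the horizontal centroidal axis using Ī + A·d² with d = y − 73.4:
  flange: d = -67.4 mm → contributes +8 197 996 mm⁴
  web: d = 28.6 mm → contributes +15 198 170 mm⁴
  hole: d = 28.6 mm → contributes −64 744 mm⁴
Total I = 23 331 422 mm⁴.

Ix ≈ 2.3 × 10⁷ mm⁴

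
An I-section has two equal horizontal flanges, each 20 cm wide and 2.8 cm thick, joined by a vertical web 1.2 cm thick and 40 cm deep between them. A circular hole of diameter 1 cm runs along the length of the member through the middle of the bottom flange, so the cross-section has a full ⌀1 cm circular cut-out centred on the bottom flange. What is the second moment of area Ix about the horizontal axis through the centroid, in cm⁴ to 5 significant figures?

Ix ≈ 5.7403 × 10⁴ cm⁴

Split into non-overlapping primitives; take the origin at the lower-left of the bounding box.
Bottom flange: 20 × 2.8, A = 56 cm², y = 1.4 cm, Ī = 36.58667 cm⁴.
Web: 1.2 × 40, A = 48 cm², y = 22.8 cm, Ī = 6 400 cm⁴.
Top flange: 20 × 2.8, A = 56 cm², y = 44.2 cm, Ī = 36.58667 cm⁴.
Hole (subtracted): ⌀1, A = 0.7853982 cm², y = 1.4 cm, Ī = 0.04908739 cm⁴.
Centroid: ȳ = ΣA·y / ΣA = 22.90557 cm.
Transfer each piece to the horizontal axis through the centroid using Ī + A·d² with d = y − 22.90557:
  bottom flange: d = -21.50557 cm → contributes +25935.99 cm⁴
  web: d = -0.1055652 cm → contributes +6400.535 cm⁴
  top flange: d = 21.29443 cm → contributes +25429.95 cm⁴
  hole: d = -21.50557 cm → contributes −363.2874 cm⁴
Total I = 57403.19 cm⁴.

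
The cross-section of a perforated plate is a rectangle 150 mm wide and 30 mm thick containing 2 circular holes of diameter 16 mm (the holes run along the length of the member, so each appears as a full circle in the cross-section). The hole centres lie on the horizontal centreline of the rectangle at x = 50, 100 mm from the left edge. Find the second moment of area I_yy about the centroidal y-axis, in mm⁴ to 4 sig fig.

I_yy ≈ 8.180 × 10⁶ mm⁴

Split into non-overlapping primitives; take the origin at the lower-left of the bounding box.
Plate: 150 × 30, A = 4 500 mm², x = 75 mm, Ī = 8 437 500 mm⁴.
Hole 1 (subtracted): ⌀16, A = 201.062 mm², x = 50 mm, Ī = 3216.99 mm⁴.
Hole 2 (subtracted): ⌀16, A = 201.062 mm², x = 100 mm, Ī = 3216.99 mm⁴.
By symmetry the centroid is at mid-width, x̄ = 75 mm.
Transfer each piece to the centroidal y-axis using Ī + A·d² with d = x − 75:
  plate: d = 0 mm → contributes +8 437 500 mm⁴
  hole 1: d = -25 mm → contributes −128 881 mm⁴
  hole 2: d = 25 mm → contributes −128 881 mm⁴
Total I = 8 179 739 mm⁴.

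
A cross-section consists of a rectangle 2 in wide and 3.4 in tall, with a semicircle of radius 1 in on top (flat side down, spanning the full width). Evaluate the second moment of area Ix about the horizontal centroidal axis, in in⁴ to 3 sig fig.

Decompose the section into non-overlapping parts with the origin at the bottom-left of its bounding rectangle.
Rectangular body: 2 × 3.4, A = 6.8 in², y = 1.7 in, Ī = 6.5507 in⁴.
Semicircular cap: semicircle r = 1, A = 1.5708 in², y = 3.8244 in, Ī = 0.10976 in⁴.
Centroid: ȳ = ΣA·y / ΣA = 2.0987 in.
Transfer each piece to the horizontal centroidal axis using Ī + A·d² with d = y − 2.0987:
  rectangular body: d = -0.39865 in → contributes +7.6313 in⁴
  semicircular cap: d = 1.7258 in → contributes +4.788 in⁴
Total I = 12.419 in⁴.

Ix ≈ 12.4 in⁴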